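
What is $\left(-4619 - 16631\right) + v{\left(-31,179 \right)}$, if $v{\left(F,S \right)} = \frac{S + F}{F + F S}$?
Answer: $- \frac{29643787}{1395} \approx -21250.0$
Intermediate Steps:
$v{\left(F,S \right)} = \frac{F + S}{F + F S}$
$\left(-4619 - 16631\right) + v{\left(-31,179 \right)} = \left(-4619 - 16631\right) + \frac{-31 + 179}{\left(-31\right) \left(1 + 179\right)} = -21250 - \frac{1}{31} \cdot \frac{1}{180} \cdot 148 = -21250 - \frac{1}{5580} \cdot 148 = -21250 - \frac{37}{1395} = - \frac{29643787}{1395}$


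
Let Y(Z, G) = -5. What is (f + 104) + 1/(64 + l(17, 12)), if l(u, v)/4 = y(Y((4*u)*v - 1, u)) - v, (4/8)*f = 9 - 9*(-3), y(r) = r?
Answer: 703/4 ≈ 175.75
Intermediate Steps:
f = 72 (f = 2*(9 - 9*(-3)) = 2*(9 + 27) = 2*36 = 72)
l(u, v) = -20 - 4*v (l(u, v) = 4*(-5 - v) = -20 - 4*v)
(f + 104) + 1/(64 + l(17, 12)) = (72 + 104) + 1/(64 + (-20 - 4*12)) = 176 + 1/(64 + (-20 - 48)) = 176 + 1/(64 - 68) = 176 + 1/(-4) = 176 - ¼ = 703/4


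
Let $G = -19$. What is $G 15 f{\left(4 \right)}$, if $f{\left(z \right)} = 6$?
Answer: $-1710$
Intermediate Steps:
$G 15 f{\left(4 \right)} = \left(-19\right) 15 \cdot 6 = \left(-285\right) 6 = -1710$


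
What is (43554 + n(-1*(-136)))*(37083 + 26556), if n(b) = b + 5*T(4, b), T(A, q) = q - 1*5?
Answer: 2822071455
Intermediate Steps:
T(A, q) = -5 + q (T(A, q) = q - 5 = -5 + q)
n(b) = -25 + 6*b (n(b) = b + 5*(-5 + b) = b + (-25 + 5*b) = -25 + 6*b)
(43554 + n(-1*(-136)))*(37083 + 26556) = (43554 + (-25 + 6*(-1*(-136))))*(37083 + 26556) = (43554 + (-25 + 6*136))*63639 = (43554 + (-25 + 816))*63639 = (43554 + 791)*63639 = 44345*63639 = 2822071455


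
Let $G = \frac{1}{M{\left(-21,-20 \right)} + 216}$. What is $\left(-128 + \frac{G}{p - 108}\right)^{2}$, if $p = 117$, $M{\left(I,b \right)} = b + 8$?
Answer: $\frac{55228290049}{3370896} \approx 16384.0$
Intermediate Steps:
$M{\left(I,b \right)} = 8 + b$
$G = \frac{1}{204}$ ($G = \frac{1}{\left(8 - 20\right) + 216} = \frac{1}{-12 + 216} = \frac{1}{204} \approx 0.004902$)
$\left(-128 + \frac{G}{p - 108}\right)^{2} = \left(-128 + \frac{1}{204 \left(117 - 108\right)}\right)^{2} = \left(-128 + \frac{1}{204 \cdot 9}\right)^{2} = \left(-128 + \frac{1}{204} \cdot \frac{1}{9}\right)^{2} = \left(-128 + \frac{1}{1836}\right)^{2} = \left(- \frac{235007}{1836}\right)^{2} = \frac{55228290049}{3370896}$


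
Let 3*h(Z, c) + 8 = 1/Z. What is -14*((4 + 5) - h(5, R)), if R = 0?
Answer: -812/5 ≈ -162.40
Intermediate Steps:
h(Z, c) = -8/3 + 1/(3*Z)
-14*((4 + 5) - h(5, R)) = -14*((4 + 5) - (1 - 8*5)/(3*5)) = -14*(9 - (1 - 40)/(3*5)) = -14*(9 - (-39)/(3*5)) = -14*(9 - 1*(-13/5)) = -14*(9 + 13/5) = -14*58/5 = -812/5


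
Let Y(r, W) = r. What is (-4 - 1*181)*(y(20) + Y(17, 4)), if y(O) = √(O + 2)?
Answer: -3145 - 185*√22 ≈ -4012.7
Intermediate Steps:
y(O) = √(2 + O)
(-4 - 1*181)*(y(20) + Y(17, 4)) = (-4 - 1*181)*(√(2 + 20) + 17) = (-4 - 181)*(√22 + 17) = -185*(17 + √22) = -3145 - 185*√22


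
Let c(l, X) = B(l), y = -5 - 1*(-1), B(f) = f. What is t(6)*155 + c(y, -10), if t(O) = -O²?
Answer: -5584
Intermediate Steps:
y = -4 (y = -5 + 1 = -4)
c(l, X) = l
t(6)*155 + c(y, -10) = -1*6²*155 - 4 = -1*36*155 - 4 = -36*155 - 4 = -5580 - 4 = -5584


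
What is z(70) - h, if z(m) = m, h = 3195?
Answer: -3125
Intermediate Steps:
z(70) - h = 70 - 1*3195 = 70 - 3195 = -3125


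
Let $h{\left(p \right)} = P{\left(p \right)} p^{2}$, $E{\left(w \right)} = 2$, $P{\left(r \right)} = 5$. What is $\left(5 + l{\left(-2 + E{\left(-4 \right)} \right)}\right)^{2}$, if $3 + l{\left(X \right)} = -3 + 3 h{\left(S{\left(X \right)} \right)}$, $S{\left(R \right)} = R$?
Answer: $1$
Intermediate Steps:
$h{\left(p \right)} = 5 p^{2}$
$l{\left(X \right)} = -6 + 15 X^{2}$ ($l{\left(X \right)} = -3 + \left(-3 + 3 \cdot 5 X^{2}\right) = -3 + \left(-3 + 15 X^{2}\right) = -6 + 15 X^{2}$)
$\left(5 + l{\left(-2 + E{\left(-4 \right)} \right)}\right)^{2} = \left(5 - \left(6 - 15 \left(-2 + 2\right)^{2}\right)\right)^{2} = \left(5 - \left(6 - 15 \cdot 0^{2}\right)\right)^{2} = \left(5 + \left(-6 + 15 \cdot 0\right)\right)^{2} = \left(5 + \left(-6 + 0\right)\right)^{2} = \left(5 - 6\right)^{2} = \left(-1\right)^{2} = 1$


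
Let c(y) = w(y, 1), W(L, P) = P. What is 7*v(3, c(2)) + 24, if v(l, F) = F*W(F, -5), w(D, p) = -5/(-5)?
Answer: -11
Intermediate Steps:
w(D, p) = 1 (w(D, p) = -5*(-⅕) = 1)
c(y) = 1
v(l, F) = -5*F (v(l, F) = F*(-5) = -5*F)
7*v(3, c(2)) + 24 = 7*(-5*1) + 24 = 7*(-5) + 24 = -35 + 24 = -11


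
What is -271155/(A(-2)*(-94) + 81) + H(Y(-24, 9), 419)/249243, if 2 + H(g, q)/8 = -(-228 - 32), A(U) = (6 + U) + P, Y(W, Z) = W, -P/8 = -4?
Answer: 7510033673/91472181 ≈ 82.102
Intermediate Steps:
P = 32 (P = -8*(-4) = 32)
A(U) = 38 + U (A(U) = (6 + U) + 32 = 38 + U)
H(g, q) = 2064 (H(g, q) = -16 + 8*(-(-228 - 32)) = -16 + 8*(-1*(-260)) = -16 + 8*260 = -16 + 2080 = 2064)
-271155/(A(-2)*(-94) + 81) + H(Y(-24, 9), 419)/249243 = -271155/((38 - 2)*(-94) + 81) + 2064/249243 = -271155/(36*(-94) + 81) + 2064*(1/249243) = -271155/(-3384 + 81) + 688/83081 = -271155/(-3303) + 688/83081 = -271155*(-1/3303) + 688/83081 = 90385/1101 + 688/83081 = 7510033673/91472181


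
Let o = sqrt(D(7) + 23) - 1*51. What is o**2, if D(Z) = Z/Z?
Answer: 2625 - 204*sqrt(6) ≈ 2125.3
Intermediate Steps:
D(Z) = 1
o = -51 + 2*sqrt(6) (o = sqrt(1 + 23) - 1*51 = sqrt(24) - 51 = 2*sqrt(6) - 51 = -51 + 2*sqrt(6) ≈ -46.101)
o**2 = (-51 + 2*sqrt(6))**2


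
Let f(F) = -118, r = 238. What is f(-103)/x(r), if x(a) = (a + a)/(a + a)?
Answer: -118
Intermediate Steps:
x(a) = 1 (x(a) = (2*a)/((2*a)) = (2*a)*(1/(2*a)) = 1)
f(-103)/x(r) = -118/1 = -118*1 = -118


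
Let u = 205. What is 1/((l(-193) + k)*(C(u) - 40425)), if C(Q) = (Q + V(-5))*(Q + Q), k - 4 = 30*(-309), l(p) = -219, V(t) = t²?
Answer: -1/511004375 ≈ -1.9569e-9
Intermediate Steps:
k = -9266 (k = 4 + 30*(-309) = 4 - 9270 = -9266)
C(Q) = 2*Q*(25 + Q) (C(Q) = (Q + (-5)²)*(Q + Q) = (Q + 25)*(2*Q) = (25 + Q)*(2*Q) = 2*Q*(25 + Q))
1/((l(-193) + k)*(C(u) - 40425)) = 1/((-219 - 9266)*(2*205*(25 + 205) - 40425)) = 1/(-9485*(2*205*230 - 40425)) = 1/(-9485*(94300 - 40425)) = 1/(-9485*53875) = 1/(-511004375) = -1/511004375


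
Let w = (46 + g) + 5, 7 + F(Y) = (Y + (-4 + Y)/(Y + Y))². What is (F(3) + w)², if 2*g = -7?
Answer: 3052009/1296 ≈ 2354.9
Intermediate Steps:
g = -7/2 (g = (½)*(-7) = -7/2 ≈ -3.5000)
F(Y) = -7 + (Y + (-4 + Y)/(2*Y))² (F(Y) = -7 + (Y + (-4 + Y)/(Y + Y))² = -7 + (Y + (-4 + Y)/((2*Y)))² = -7 + (Y + (-4 + Y)*(1/(2*Y)))² = -7 + (Y + (-4 + Y)/(2*Y))²)
w = 95/2 (w = (46 - 7/2) + 5 = 85/2 + 5 = 95/2 ≈ 47.500)
(F(3) + w)² = ((-7 + (¼)*(-4 + 3 + 2*3²)²/3²) + 95/2)² = ((-7 + (¼)*(⅑)*(-4 + 3 + 2*9)²) + 95/2)² = ((-7 + (¼)*(⅑)*(-4 + 3 + 18)²) + 95/2)² = ((-7 + (¼)*(⅑)*17²) + 95/2)² = ((-7 + (¼)*(⅑)*289) + 95/2)² = ((-7 + 289/36) + 95/2)² = (37/36 + 95/2)² = (1747/36)² = 3052009/1296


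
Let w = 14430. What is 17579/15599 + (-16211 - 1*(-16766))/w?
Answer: 472653/405574 ≈ 1.1654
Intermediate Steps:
17579/15599 + (-16211 - 1*(-16766))/w = 17579/15599 + (-16211 - 1*(-16766))/14430 = 17579*(1/15599) + (-16211 + 16766)*(1/14430) = 17579/15599 + 555*(1/14430) = 17579/15599 + 1/26 = 472653/405574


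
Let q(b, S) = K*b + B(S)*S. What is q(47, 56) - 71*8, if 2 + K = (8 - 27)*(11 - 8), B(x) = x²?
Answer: 172275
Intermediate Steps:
K = -59 (K = -2 + (8 - 27)*(11 - 8) = -2 - 19*3 = -2 - 57 = -59)
q(b, S) = S³ - 59*b (q(b, S) = -59*b + S²*S = -59*b + S³ = S³ - 59*b)
q(47, 56) - 71*8 = (56³ - 59*47) - 71*8 = (175616 - 2773) - 568 = 172843 - 568 = 172275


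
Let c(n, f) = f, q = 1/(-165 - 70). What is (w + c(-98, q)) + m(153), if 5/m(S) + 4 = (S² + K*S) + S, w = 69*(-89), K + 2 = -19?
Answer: -5872120149/956215 ≈ -6141.0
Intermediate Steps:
K = -21 (K = -2 - 19 = -21)
w = -6141
m(S) = 5/(-4 + S² - 20*S) (m(S) = 5/(-4 + ((S² - 21*S) + S)) = 5/(-4 + (S² - 20*S)) = 5/(-4 + S² - 20*S))
q = -1/235 (q = 1/(-235) = -1/235 ≈ -0.0042553)
(w + c(-98, q)) + m(153) = (-6141 - 1/235) + 5/(-4 + 153² - 20*153) = -1443136/235 + 5/(-4 + 23409 - 3060) = -1443136/235 + 5/20345 = -1443136/235 + 5*(1/20345) = -1443136/235 + 1/4069 = -5872120149/956215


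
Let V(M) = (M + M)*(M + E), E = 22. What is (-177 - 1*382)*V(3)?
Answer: -83850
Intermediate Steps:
V(M) = 2*M*(22 + M) (V(M) = (M + M)*(M + 22) = (2*M)*(22 + M) = 2*M*(22 + M))
(-177 - 1*382)*V(3) = (-177 - 1*382)*(2*3*(22 + 3)) = (-177 - 382)*(2*3*25) = -559*150 = -83850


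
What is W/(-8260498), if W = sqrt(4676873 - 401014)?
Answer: -sqrt(4275859)/8260498 ≈ -0.00025033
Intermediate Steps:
W = sqrt(4275859) ≈ 2067.8
W/(-8260498) = sqrt(4275859)/(-8260498) = sqrt(4275859)*(-1/8260498) = -sqrt(4275859)/8260498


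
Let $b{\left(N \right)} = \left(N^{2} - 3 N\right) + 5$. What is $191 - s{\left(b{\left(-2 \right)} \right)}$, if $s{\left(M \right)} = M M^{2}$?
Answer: $-3184$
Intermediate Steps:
$b{\left(N \right)} = 5 + N^{2} - 3 N$
$s{\left(M \right)} = M^{3}$
$191 - s{\left(b{\left(-2 \right)} \right)} = 191 - \left(5 + \left(-2\right)^{2} - -6\right)^{3} = 191 - \left(5 + 4 + 6\right)^{3} = 191 - 15^{3} = 191 - 3375 = -3184$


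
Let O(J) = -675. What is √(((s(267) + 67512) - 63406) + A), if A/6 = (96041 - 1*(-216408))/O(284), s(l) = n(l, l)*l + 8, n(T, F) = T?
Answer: √16340777/15 ≈ 269.49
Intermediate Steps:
s(l) = 8 + l² (s(l) = l*l + 8 = l² + 8 = 8 + l²)
A = -624898/225 (A = 6*((96041 - 1*(-216408))/(-675)) = 6*((96041 + 216408)*(-1/675)) = 6*(312449*(-1/675)) = 6*(-312449/675) = -624898/225 ≈ -2777.3)
√(((s(267) + 67512) - 63406) + A) = √((((8 + 267²) + 67512) - 63406) - 624898/225) = √((((8 + 71289) + 67512) - 63406) - 624898/225) = √(((71297 + 67512) - 63406) - 624898/225) = √((138809 - 63406) - 624898/225) = √(75403 - 624898/225) = √(16340777/225) = √16340777/15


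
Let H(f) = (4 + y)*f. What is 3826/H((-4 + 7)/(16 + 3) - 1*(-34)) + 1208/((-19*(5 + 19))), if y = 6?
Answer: 1581784/184965 ≈ 8.5518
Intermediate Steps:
H(f) = 10*f (H(f) = (4 + 6)*f = 10*f)
3826/H((-4 + 7)/(16 + 3) - 1*(-34)) + 1208/((-19*(5 + 19))) = 3826/((10*((-4 + 7)/(16 + 3) - 1*(-34)))) + 1208/((-19*(5 + 19))) = 3826/((10*(3/19 + 34))) + 1208/((-19*24)) = 3826/((10*(3*(1/19) + 34))) + 1208/(-456) = 3826/((10*(3/19 + 34))) + 1208*(-1/456) = 3826/((10*(649/19))) - 151/57 = 3826/(6490/19) - 151/57 = 3826*(19/6490) - 151/57 = 36347/3245 - 151/57 = 1581784/184965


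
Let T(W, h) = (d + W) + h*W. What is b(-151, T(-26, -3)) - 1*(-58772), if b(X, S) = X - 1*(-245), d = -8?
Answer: 58866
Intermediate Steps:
T(W, h) = -8 + W + W*h (T(W, h) = (-8 + W) + h*W = (-8 + W) + W*h = -8 + W + W*h)
b(X, S) = 245 + X (b(X, S) = X + 245 = 245 + X)
b(-151, T(-26, -3)) - 1*(-58772) = (245 - 151) - 1*(-58772) = 94 + 58772 = 58866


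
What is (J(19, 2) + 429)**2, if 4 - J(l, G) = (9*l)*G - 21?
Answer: 12544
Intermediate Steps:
J(l, G) = 25 - 9*G*l (J(l, G) = 4 - ((9*l)*G - 21) = 4 - (9*G*l - 21) = 4 - (-21 + 9*G*l) = 4 + (21 - 9*G*l) = 25 - 9*G*l)
(J(19, 2) + 429)**2 = ((25 - 9*2*19) + 429)**2 = ((25 - 342) + 429)**2 = (-317 + 429)**2 = 112**2 = 12544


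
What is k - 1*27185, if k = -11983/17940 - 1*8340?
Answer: -27710021/780 ≈ -35526.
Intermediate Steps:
k = -6505721/780 (k = -11983*1/17940 - 8340 = -521/780 - 8340 = -6505721/780 ≈ -8340.7)
k - 1*27185 = -6505721/780 - 1*27185 = -6505721/780 - 27185 = -27710021/780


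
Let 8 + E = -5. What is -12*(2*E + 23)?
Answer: 36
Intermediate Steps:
E = -13 (E = -8 - 5 = -13)
-12*(2*E + 23) = -12*(2*(-13) + 23) = -12*(-26 + 23) = -12*(-3) = 36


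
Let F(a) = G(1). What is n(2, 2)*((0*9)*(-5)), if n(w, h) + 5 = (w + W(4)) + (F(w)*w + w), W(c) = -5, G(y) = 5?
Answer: 0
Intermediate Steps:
F(a) = 5
n(w, h) = -10 + 7*w (n(w, h) = -5 + ((w - 5) + (5*w + w)) = -5 + ((-5 + w) + 6*w) = -5 + (-5 + 7*w) = -10 + 7*w)
n(2, 2)*((0*9)*(-5)) = (-10 + 7*2)*((0*9)*(-5)) = (-10 + 14)*(0*(-5)) = 4*0 = 0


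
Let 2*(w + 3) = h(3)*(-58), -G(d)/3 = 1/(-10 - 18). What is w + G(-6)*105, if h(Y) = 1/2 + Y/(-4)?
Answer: 31/2 ≈ 15.500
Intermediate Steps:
G(d) = 3/28 (G(d) = -3/(-10 - 18) = -3/(-28) = -3*(-1/28) = 3/28)
h(Y) = ½ - Y/4 (h(Y) = 1*(½) + Y*(-¼) = ½ - Y/4)
w = 17/4 (w = -3 + ((½ - ¼*3)*(-58))/2 = -3 + ((½ - ¾)*(-58))/2 = -3 + (-¼*(-58))/2 = -3 + (½)*(29/2) = -3 + 29/4 = 17/4 ≈ 4.2500)
w + G(-6)*105 = 17/4 + (3/28)*105 = 17/4 + 45/4 = 31/2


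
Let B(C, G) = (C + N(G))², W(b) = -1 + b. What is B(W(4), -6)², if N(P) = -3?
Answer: 0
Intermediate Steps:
B(C, G) = (-3 + C)² (B(C, G) = (C - 3)² = (-3 + C)²)
B(W(4), -6)² = ((-3 + (-1 + 4))²)² = ((-3 + 3)²)² = (0²)² = 0² = 0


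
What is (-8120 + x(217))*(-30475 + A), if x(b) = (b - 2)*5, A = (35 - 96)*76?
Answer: 247356995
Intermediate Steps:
A = -4636 (A = -61*76 = -4636)
x(b) = -10 + 5*b (x(b) = (-2 + b)*5 = -10 + 5*b)
(-8120 + x(217))*(-30475 + A) = (-8120 + (-10 + 5*217))*(-30475 - 4636) = (-8120 + (-10 + 1085))*(-35111) = (-8120 + 1075)*(-35111) = -7045*(-35111) = 247356995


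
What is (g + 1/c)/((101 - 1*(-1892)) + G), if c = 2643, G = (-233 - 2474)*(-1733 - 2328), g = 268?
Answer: 141665/5812020432 ≈ 2.4374e-5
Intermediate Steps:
G = 10993127 (G = -2707*(-4061) = 10993127)
(g + 1/c)/((101 - 1*(-1892)) + G) = (268 + 1/2643)/((101 - 1*(-1892)) + 10993127) = (268 + 1/2643)/((101 + 1892) + 10993127) = 708325/(2643*(1993 + 10993127)) = (708325/2643)/10995120 = (708325/2643)*(1/10995120) = 141665/5812020432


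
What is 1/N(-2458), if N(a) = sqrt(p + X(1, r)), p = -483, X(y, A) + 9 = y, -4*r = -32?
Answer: -I*sqrt(491)/491 ≈ -0.045129*I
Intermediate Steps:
r = 8 (r = -1/4*(-32) = 8)
X(y, A) = -9 + y
N(a) = I*sqrt(491) (N(a) = sqrt(-483 + (-9 + 1)) = sqrt(-483 - 8) = sqrt(-491) = I*sqrt(491))
1/N(-2458) = 1/(I*sqrt(491)) = -I*sqrt(491)/491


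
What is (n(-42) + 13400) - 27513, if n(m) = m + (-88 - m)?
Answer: -14201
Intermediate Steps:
n(m) = -88
(n(-42) + 13400) - 27513 = (-88 + 13400) - 27513 = 13312 - 27513 = -14201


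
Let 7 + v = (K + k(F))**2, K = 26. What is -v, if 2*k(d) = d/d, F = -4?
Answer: -2781/4 ≈ -695.25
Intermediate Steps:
k(d) = 1/2 (k(d) = (d/d)/2 = (1/2)*1 = 1/2)
v = 2781/4 (v = -7 + (26 + 1/2)**2 = -7 + (53/2)**2 = -7 + 2809/4 = 2781/4 ≈ 695.25)
-v = -1*2781/4 = -2781/4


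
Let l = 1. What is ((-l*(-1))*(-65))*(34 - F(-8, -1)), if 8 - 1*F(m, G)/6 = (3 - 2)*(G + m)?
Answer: 4420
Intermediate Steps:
F(m, G) = 48 - 6*G - 6*m (F(m, G) = 48 - 6*(3 - 2)*(G + m) = 48 - 6*(G + m) = 48 + (-6*G - 6*m) = 48 - 6*G - 6*m)
((-l*(-1))*(-65))*(34 - F(-8, -1)) = ((-1*1*(-1))*(-65))*(34 - (48 - 6*(-1) - 6*(-8))) = (-1*(-1)*(-65))*(34 - (48 + 6 + 48)) = (1*(-65))*(34 - 1*102) = -65*(34 - 102) = -65*(-68) = 4420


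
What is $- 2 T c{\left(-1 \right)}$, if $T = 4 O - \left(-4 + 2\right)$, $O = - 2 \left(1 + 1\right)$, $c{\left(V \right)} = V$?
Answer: $-28$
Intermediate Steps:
$O = -4$ ($O = \left(-2\right) 2 = -4$)
$T = -14$ ($T = 4 \left(-4\right) - \left(-4 + 2\right) = -16 - -2 = -16 + \left(-2 + 4\right) = -16 + 2 = -14$)
$- 2 T c{\left(-1 \right)} = \left(-2\right) \left(-14\right) \left(-1\right) = 28 \left(-1\right) = -28$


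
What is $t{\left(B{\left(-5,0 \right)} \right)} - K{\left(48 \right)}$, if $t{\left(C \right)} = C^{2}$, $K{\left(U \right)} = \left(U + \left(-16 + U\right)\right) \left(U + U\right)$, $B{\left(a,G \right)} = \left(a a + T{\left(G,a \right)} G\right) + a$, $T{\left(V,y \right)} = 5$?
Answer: $-7280$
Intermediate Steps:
$B{\left(a,G \right)} = a + a^{2} + 5 G$ ($B{\left(a,G \right)} = \left(a a + 5 G\right) + a = \left(a^{2} + 5 G\right) + a = a + a^{2} + 5 G$)
$K{\left(U \right)} = 2 U \left(-16 + 2 U\right)$ ($K{\left(U \right)} = \left(-16 + 2 U\right) 2 U = 2 U \left(-16 + 2 U\right)$)
$t{\left(B{\left(-5,0 \right)} \right)} - K{\left(48 \right)} = \left(-5 + \left(-5\right)^{2} + 5 \cdot 0\right)^{2} - 4 \cdot 48 \left(-8 + 48\right) = \left(-5 + 25 + 0\right)^{2} - 4 \cdot 48 \cdot 40 = 20^{2} - 7680 = 400 - 7680 = -7280$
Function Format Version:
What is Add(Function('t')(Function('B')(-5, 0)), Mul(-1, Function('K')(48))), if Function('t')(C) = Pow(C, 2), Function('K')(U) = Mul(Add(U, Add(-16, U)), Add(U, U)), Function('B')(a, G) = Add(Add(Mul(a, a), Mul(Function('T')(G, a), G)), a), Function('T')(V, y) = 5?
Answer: -7280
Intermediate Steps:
Function('B')(a, G) = Add(a, Pow(a, 2), Mul(5, G)) (Function('B')(a, G) = Add(Add(Mul(a, a), Mul(5, G)), a) = Add(Add(Pow(a, 2), Mul(5, G)), a) = Add(a, Pow(a, 2), Mul(5, G)))
Function('K')(U) = Mul(2, U, Add(-16, Mul(2, U))) (Function('K')(U) = Mul(Add(-16, Mul(2, U)), Mul(2, U)) = Mul(2, U, Add(-16, Mul(2, U))))
Add(Function('t')(Function('B')(-5, 0)), Mul(-1, Function('K')(48))) = Add(Pow(Add(-5, Pow(-5, 2), Mul(5, 0)), 2), Mul(-1, Mul(4, 48, Add(-8, 48)))) = Add(Pow(Add(-5, 25, 0), 2), Mul(-1, Mul(4, 48, 40))) = Add(Pow(20, 2), Mul(-1, 7680)) = Add(400, -7680) = -7280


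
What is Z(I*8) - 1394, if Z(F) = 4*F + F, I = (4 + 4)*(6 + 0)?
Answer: 526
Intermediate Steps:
I = 48 (I = 8*6 = 48)
Z(F) = 5*F
Z(I*8) - 1394 = 5*(48*8) - 1394 = 5*384 - 1394 = 1920 - 1394 = 526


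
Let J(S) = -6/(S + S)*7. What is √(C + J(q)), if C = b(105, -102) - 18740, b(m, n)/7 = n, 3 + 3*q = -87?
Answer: I*√1945330/10 ≈ 139.48*I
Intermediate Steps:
q = -30 (q = -1 + (⅓)*(-87) = -1 - 29 = -30)
b(m, n) = 7*n
C = -19454 (C = 7*(-102) - 18740 = -714 - 18740 = -19454)
J(S) = -21/S (J(S) = -6*1/(2*S)*7 = -3/S*7 = -21/S)
√(C + J(q)) = √(-19454 - 21/(-30)) = √(-19454 - 21*(-1/30)) = √(-19454 + 7/10) = √(-194533/10) = I*√1945330/10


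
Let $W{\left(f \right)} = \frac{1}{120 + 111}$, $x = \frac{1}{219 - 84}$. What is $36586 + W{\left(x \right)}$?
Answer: $\frac{8451367}{231} \approx 36586.0$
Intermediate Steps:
$x = \frac{1}{135} \approx 0.0074074$
$W{\left(f \right)} = \frac{1}{231}$
$36586 + W{\left(x \right)} = 36586 + \frac{1}{231} = \frac{8451367}{231}$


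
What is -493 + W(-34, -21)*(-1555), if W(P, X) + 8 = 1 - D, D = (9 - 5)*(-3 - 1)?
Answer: -14488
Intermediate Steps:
D = -16 (D = 4*(-4) = -16)
W(P, X) = 9 (W(P, X) = -8 + (1 - 1*(-16)) = -8 + (1 + 16) = -8 + 17 = 9)
-493 + W(-34, -21)*(-1555) = -493 + 9*(-1555) = -493 - 13995 = -14488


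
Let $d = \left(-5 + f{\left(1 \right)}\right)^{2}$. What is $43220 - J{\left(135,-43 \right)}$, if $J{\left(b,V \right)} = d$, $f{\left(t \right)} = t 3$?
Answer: $43216$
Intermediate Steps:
$f{\left(t \right)} = 3 t$
$d = 4$ ($d = \left(-5 + 3 \cdot 1\right)^{2} = \left(-5 + 3\right)^{2} = \left(-2\right)^{2} = 4$)
$J{\left(b,V \right)} = 4$
$43220 - J{\left(135,-43 \right)} = 43220 - 4 = 43216$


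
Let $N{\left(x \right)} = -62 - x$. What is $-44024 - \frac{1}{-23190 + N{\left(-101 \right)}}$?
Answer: $- \frac{1019199623}{23151} \approx -44024.0$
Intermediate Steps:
$-44024 - \frac{1}{-23190 + N{\left(-101 \right)}} = -44024 - \frac{1}{-23190 - -39} = -44024 - \frac{1}{-23190 + \left(-62 + 101\right)} = -44024 - \frac{1}{-23190 + 39} = -44024 - \frac{1}{-23151} = -44024 - - \frac{1}{23151} = -44024 + \frac{1}{23151} = - \frac{1019199623}{23151}$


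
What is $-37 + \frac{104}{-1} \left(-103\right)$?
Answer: $10675$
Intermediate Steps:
$-37 + \frac{104}{-1} \left(-103\right) = -37 + 104 \left(-1\right) \left(-103\right) = -37 - -10712 = -37 + 10712 = 10675$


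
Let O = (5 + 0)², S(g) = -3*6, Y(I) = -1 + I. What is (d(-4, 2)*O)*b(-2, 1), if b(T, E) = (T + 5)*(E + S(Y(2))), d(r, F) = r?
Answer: 5100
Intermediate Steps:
S(g) = -18
O = 25 (O = 5² = 25)
b(T, E) = (-18 + E)*(5 + T) (b(T, E) = (T + 5)*(E - 18) = (5 + T)*(-18 + E) = (-18 + E)*(5 + T))
(d(-4, 2)*O)*b(-2, 1) = (-4*25)*(-90 - 18*(-2) + 5*1 + 1*(-2)) = -100*(-90 + 36 + 5 - 2) = -100*(-51) = 5100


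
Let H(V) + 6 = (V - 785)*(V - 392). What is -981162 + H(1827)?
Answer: 514102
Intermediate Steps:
H(V) = -6 + (-785 + V)*(-392 + V) (H(V) = -6 + (V - 785)*(V - 392) = -6 + (-785 + V)*(-392 + V))
-981162 + H(1827) = -981162 + (307714 + 1827**2 - 1177*1827) = -981162 + (307714 + 3337929 - 2150379) = -981162 + 1495264 = 514102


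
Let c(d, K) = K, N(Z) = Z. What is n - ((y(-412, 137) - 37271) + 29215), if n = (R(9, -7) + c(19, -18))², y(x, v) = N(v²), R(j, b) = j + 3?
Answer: -10677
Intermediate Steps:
R(j, b) = 3 + j
y(x, v) = v²
n = 36 (n = ((3 + 9) - 18)² = (12 - 18)² = (-6)² = 36)
n - ((y(-412, 137) - 37271) + 29215) = 36 - ((137² - 37271) + 29215) = 36 - ((18769 - 37271) + 29215) = 36 - (-18502 + 29215) = 36 - 1*10713 = 36 - 10713 = -10677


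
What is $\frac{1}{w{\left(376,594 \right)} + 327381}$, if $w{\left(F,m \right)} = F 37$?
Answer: $\frac{1}{341293} \approx 2.93 \cdot 10^{-6}$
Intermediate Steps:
$w{\left(F,m \right)} = 37 F$
$\frac{1}{w{\left(376,594 \right)} + 327381} = \frac{1}{37 \cdot 376 + 327381} = \frac{1}{13912 + 327381} = \frac{1}{341293}$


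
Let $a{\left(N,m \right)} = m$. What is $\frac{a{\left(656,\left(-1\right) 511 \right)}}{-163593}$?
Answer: $\frac{7}{2241} \approx 0.0031236$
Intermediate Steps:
$\frac{a{\left(656,\left(-1\right) 511 \right)}}{-163593} = \frac{\left(-1\right) 511}{-163593} = \left(-511\right) \left(- \frac{1}{163593}\right) = \frac{7}{2241}$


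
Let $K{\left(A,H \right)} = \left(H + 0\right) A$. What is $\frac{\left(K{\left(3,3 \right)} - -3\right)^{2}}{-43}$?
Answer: $- \frac{144}{43} \approx -3.3488$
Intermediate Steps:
$K{\left(A,H \right)} = A H$ ($K{\left(A,H \right)} = H A = A H$)
$\frac{\left(K{\left(3,3 \right)} - -3\right)^{2}}{-43} = \frac{\left(3 \cdot 3 - -3\right)^{2}}{-43} = - \frac{\left(9 + 3\right)^{2}}{43} = - \frac{12^{2}}{43} = \left(- \frac{1}{43}\right) 144 = - \frac{144}{43}$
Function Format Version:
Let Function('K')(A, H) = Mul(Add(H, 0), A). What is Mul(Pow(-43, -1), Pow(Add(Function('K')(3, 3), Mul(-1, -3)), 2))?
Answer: Rational(-144, 43) ≈ -3.3488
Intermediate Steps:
Function('K')(A, H) = Mul(A, H) (Function('K')(A, H) = Mul(H, A) = Mul(A, H))
Mul(Pow(-43, -1), Pow(Add(Function('K')(3, 3), Mul(-1, -3)), 2)) = Mul(Pow(-43, -1), Pow(Add(Mul(3, 3), Mul(-1, -3)), 2)) = Mul(Rational(-1, 43), Pow(Add(9, 3), 2)) = Mul(Rational(-1, 43), Pow(12, 2)) = Mul(Rational(-1, 43), 144) = Rational(-144, 43)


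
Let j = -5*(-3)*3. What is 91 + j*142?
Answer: 6481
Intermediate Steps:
j = 45 (j = 15*3 = 45)
91 + j*142 = 91 + 45*142 = 91 + 6390 = 6481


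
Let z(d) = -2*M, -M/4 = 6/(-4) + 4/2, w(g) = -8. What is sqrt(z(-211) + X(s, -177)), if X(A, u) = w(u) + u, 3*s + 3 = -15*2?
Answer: I*sqrt(181) ≈ 13.454*I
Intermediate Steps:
M = -2 (M = -4*(6/(-4) + 4/2) = -4*(6*(-1/4) + 4*(1/2)) = -4*(-3/2 + 2) = -4*1/2 = -2)
s = -11 (s = -1 + (-15*2)/3 = -1 + (1/3)*(-30) = -1 - 10 = -11)
X(A, u) = -8 + u
z(d) = 4 (z(d) = -2*(-2) = 4)
sqrt(z(-211) + X(s, -177)) = sqrt(4 + (-8 - 177)) = sqrt(4 - 185) = sqrt(-181) = I*sqrt(181)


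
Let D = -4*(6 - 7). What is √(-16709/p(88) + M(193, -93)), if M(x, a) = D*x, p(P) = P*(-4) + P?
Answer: √120282/12 ≈ 28.901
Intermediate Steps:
p(P) = -3*P (p(P) = -4*P + P = -3*P)
D = 4 (D = -4*(-1) = 4)
M(x, a) = 4*x
√(-16709/p(88) + M(193, -93)) = √(-16709/((-3*88)) + 4*193) = √(-16709/(-264) + 772) = √(-16709*(-1/264) + 772) = √(1519/24 + 772) = √(20047/24) = √120282/12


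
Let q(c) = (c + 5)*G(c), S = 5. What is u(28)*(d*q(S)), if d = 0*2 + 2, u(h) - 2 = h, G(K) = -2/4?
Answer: -300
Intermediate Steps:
G(K) = -½ (G(K) = -2*¼ = -½)
u(h) = 2 + h
q(c) = -5/2 - c/2 (q(c) = (c + 5)*(-½) = (5 + c)*(-½) = -5/2 - c/2)
d = 2 (d = 0 + 2 = 2)
u(28)*(d*q(S)) = (2 + 28)*(2*(-5/2 - ½*5)) = 30*(2*(-5/2 - 5/2)) = 30*(2*(-5)) = 30*(-10) = -300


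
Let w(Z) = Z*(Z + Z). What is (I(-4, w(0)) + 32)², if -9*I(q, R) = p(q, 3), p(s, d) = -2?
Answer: 84100/81 ≈ 1038.3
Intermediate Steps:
w(Z) = 2*Z² (w(Z) = Z*(2*Z) = 2*Z²)
I(q, R) = 2/9 (I(q, R) = -⅑*(-2) = 2/9)
(I(-4, w(0)) + 32)² = (2/9 + 32)² = (290/9)² = 84100/81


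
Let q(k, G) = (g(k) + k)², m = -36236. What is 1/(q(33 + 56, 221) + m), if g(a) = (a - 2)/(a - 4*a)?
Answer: -7921/224741692 ≈ -3.5245e-5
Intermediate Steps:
g(a) = -(-2 + a)/(3*a) (g(a) = (-2 + a)/((-3*a)) = (-2 + a)*(-1/(3*a)) = -(-2 + a)/(3*a))
q(k, G) = (k + (2 - k)/(3*k))² (q(k, G) = ((2 - k)/(3*k) + k)² = (k + (2 - k)/(3*k))²)
1/(q(33 + 56, 221) + m) = 1/((2 - (33 + 56) + 3*(33 + 56)²)²/(9*(33 + 56)²) - 36236) = 1/((⅑)*(2 - 1*89 + 3*89²)²/89² - 36236) = 1/((⅑)*(1/7921)*(2 - 89 + 3*7921)² - 36236) = 1/((⅑)*(1/7921)*(2 - 89 + 23763)² - 36236) = 1/((⅑)*(1/7921)*23676² - 36236) = 1/((⅑)*(1/7921)*560552976 - 36236) = 1/(62283664/7921 - 36236) = 1/(-224741692/7921) = -7921/224741692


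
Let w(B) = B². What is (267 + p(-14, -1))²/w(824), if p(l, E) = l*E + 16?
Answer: 88209/678976 ≈ 0.12991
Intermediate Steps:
p(l, E) = 16 + E*l (p(l, E) = E*l + 16 = 16 + E*l)
(267 + p(-14, -1))²/w(824) = (267 + (16 - 1*(-14)))²/(824²) = (267 + (16 + 14))²/678976 = (267 + 30)²*(1/678976) = 297²*(1/678976) = 88209*(1/678976) = 88209/678976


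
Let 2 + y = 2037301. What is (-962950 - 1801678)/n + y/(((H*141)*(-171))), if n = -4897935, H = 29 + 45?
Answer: -20764897511/35962815630 ≈ -0.57740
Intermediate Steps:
H = 74
y = 2037299 (y = -2 + 2037301 = 2037299)
(-962950 - 1801678)/n + y/(((H*141)*(-171))) = (-962950 - 1801678)/(-4897935) + 2037299/(((74*141)*(-171))) = -2764628*(-1/4897935) + 2037299/((10434*(-171))) = 2764628/4897935 + 2037299/(-1784214) = 2764628/4897935 + 2037299*(-1/1784214) = 2764628/4897935 - 2037299/1784214 = -20764897511/35962815630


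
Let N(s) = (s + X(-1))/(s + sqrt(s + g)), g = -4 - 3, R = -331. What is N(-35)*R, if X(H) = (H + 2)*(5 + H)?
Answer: -51305/181 - 10261*I*sqrt(42)/1267 ≈ -283.45 - 52.485*I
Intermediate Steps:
X(H) = (2 + H)*(5 + H)
g = -7
N(s) = (4 + s)/(s + sqrt(-7 + s)) (N(s) = (s + (10 + (-1)**2 + 7*(-1)))/(s + sqrt(s - 7)) = (s + (10 + 1 - 7))/(s + sqrt(-7 + s)) = (s + 4)/(s + sqrt(-7 + s)) = (4 + s)/(s + sqrt(-7 + s)))
N(-35)*R = ((4 - 35)/(-35 + sqrt(-7 - 35)))*(-331) = (-31/(-35 + sqrt(-42)))*(-331) = (-31/(-35 + I*sqrt(42)))*(-331) = -31/(-35 + I*sqrt(42))*(-331) = 10261/(-35 + I*sqrt(42))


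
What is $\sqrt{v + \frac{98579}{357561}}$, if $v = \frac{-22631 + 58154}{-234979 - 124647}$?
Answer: $\frac{\sqrt{325041504976634577054}}{42862744062} \approx 0.42062$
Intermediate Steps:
$v = - \frac{35523}{359626}$ ($v = \frac{35523}{-359626} = 35523 \left(- \frac{1}{359626}\right) = - \frac{35523}{359626} \approx -0.098778$)
$\sqrt{v + \frac{98579}{357561}} = \sqrt{- \frac{35523}{359626} + \frac{98579}{357561}} = \sqrt{\frac{22749932051}{128588232186}} = \frac{\sqrt{325041504976634577054}}{42862744062}$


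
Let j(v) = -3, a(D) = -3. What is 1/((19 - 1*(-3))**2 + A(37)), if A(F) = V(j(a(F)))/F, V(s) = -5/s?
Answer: 111/53729 ≈ 0.0020659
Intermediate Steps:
A(F) = 5/(3*F) (A(F) = (-5/(-3))/F = (-5*(-1/3))/F = 5/(3*F))
1/((19 - 1*(-3))**2 + A(37)) = 1/((19 - 1*(-3))**2 + (5/3)/37) = 1/((19 + 3)**2 + (5/3)*(1/37)) = 1/(22**2 + 5/111) = 1/(484 + 5/111) = 1/(53729/111) = 111/53729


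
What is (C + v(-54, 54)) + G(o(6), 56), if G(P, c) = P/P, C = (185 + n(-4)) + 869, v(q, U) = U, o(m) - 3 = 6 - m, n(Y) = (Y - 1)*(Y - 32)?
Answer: 1289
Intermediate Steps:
n(Y) = (-1 + Y)*(-32 + Y)
o(m) = 9 - m (o(m) = 3 + (6 - m) = 9 - m)
C = 1234 (C = (185 + (32 + (-4)² - 33*(-4))) + 869 = (185 + (32 + 16 + 132)) + 869 = (185 + 180) + 869 = 365 + 869 = 1234)
G(P, c) = 1
(C + v(-54, 54)) + G(o(6), 56) = (1234 + 54) + 1 = 1288 + 1 = 1289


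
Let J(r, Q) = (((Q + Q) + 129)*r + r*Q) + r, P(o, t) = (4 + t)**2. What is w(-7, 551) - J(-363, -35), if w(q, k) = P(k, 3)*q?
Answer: 8732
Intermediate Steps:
J(r, Q) = r + Q*r + r*(129 + 2*Q) (J(r, Q) = ((2*Q + 129)*r + Q*r) + r = ((129 + 2*Q)*r + Q*r) + r = (r*(129 + 2*Q) + Q*r) + r = (Q*r + r*(129 + 2*Q)) + r = r + Q*r + r*(129 + 2*Q))
w(q, k) = 49*q (w(q, k) = (4 + 3)**2*q = 7**2*q = 49*q)
w(-7, 551) - J(-363, -35) = 49*(-7) - (-363)*(130 + 3*(-35)) = -343 - (-363)*(130 - 105) = -343 - (-363)*25 = -343 - 1*(-9075) = -343 + 9075 = 8732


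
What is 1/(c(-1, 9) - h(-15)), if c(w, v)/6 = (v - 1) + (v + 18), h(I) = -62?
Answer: 1/272 ≈ 0.0036765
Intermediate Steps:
c(w, v) = 102 + 12*v (c(w, v) = 6*((v - 1) + (v + 18)) = 6*((-1 + v) + (18 + v)) = 6*(17 + 2*v) = 102 + 12*v)
1/(c(-1, 9) - h(-15)) = 1/((102 + 12*9) - 1*(-62)) = 1/((102 + 108) + 62) = 1/(210 + 62) = 1/272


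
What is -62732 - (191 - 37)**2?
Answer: -86448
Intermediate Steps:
-62732 - (191 - 37)**2 = -62732 - 1*154**2 = -62732 - 1*23716 = -62732 - 23716 = -86448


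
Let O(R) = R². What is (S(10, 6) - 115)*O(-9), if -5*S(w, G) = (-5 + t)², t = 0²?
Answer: -9720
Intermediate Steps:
t = 0
S(w, G) = -5 (S(w, G) = -(-5 + 0)²/5 = -⅕*(-5)² = -⅕*25 = -5)
(S(10, 6) - 115)*O(-9) = (-5 - 115)*(-9)² = -120*81 = -9720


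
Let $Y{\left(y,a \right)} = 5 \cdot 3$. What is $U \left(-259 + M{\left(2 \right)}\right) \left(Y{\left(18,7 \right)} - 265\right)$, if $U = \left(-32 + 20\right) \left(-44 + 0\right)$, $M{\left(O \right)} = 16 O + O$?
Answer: $29700000$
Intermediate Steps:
$Y{\left(y,a \right)} = 15$
$M{\left(O \right)} = 17 O$
$U = 528$ ($U = \left(-12\right) \left(-44\right) = 528$)
$U \left(-259 + M{\left(2 \right)}\right) \left(Y{\left(18,7 \right)} - 265\right) = 528 \left(-259 + 17 \cdot 2\right) \left(15 - 265\right) = 528 \left(-259 + 34\right) \left(-250\right) = 528 \left(\left(-225\right) \left(-250\right)\right) = 528 \cdot 56250 = 29700000$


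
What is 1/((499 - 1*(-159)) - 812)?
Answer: -1/154 ≈ -0.0064935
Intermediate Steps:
1/((499 - 1*(-159)) - 812) = 1/((499 + 159) - 812) = 1/(658 - 812) = 1/(-154) = -1/154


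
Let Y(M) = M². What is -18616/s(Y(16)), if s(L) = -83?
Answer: 18616/83 ≈ 224.29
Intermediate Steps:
-18616/s(Y(16)) = -18616/(-83) = -18616*(-1/83) = 18616/83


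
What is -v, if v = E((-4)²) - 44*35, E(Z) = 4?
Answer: 1536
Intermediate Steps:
v = -1536 (v = 4 - 44*35 = 4 - 1540 = -1536)
-v = -1*(-1536) = 1536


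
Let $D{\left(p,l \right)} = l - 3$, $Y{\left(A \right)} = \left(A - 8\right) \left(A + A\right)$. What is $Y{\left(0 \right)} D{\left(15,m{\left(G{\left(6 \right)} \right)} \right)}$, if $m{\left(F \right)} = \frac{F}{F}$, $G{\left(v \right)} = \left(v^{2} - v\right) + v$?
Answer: $0$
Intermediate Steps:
$G{\left(v \right)} = v^{2}$
$Y{\left(A \right)} = 2 A \left(-8 + A\right)$ ($Y{\left(A \right)} = \left(-8 + A\right) 2 A = 2 A \left(-8 + A\right)$)
$m{\left(F \right)} = 1$
$D{\left(p,l \right)} = -3 + l$
$Y{\left(0 \right)} D{\left(15,m{\left(G{\left(6 \right)} \right)} \right)} = 2 \cdot 0 \left(-8 + 0\right) \left(-3 + 1\right) = 2 \cdot 0 \left(-8\right) \left(-2\right) = 0 \left(-2\right) = 0$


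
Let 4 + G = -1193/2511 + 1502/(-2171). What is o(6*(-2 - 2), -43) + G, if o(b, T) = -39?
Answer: -240770908/5451381 ≈ -44.167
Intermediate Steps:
G = -28167049/5451381 (G = -4 + (-1193/2511 + 1502/(-2171)) = -4 + (-1193*1/2511 + 1502*(-1/2171)) = -4 + (-1193/2511 - 1502/2171) = -4 - 6361525/5451381 = -28167049/5451381 ≈ -5.1670)
o(6*(-2 - 2), -43) + G = -39 - 28167049/5451381 = -240770908/5451381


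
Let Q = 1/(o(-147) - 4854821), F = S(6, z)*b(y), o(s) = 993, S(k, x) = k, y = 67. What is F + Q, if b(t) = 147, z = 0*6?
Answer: 4281076295/4853828 ≈ 882.00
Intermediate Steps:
z = 0
F = 882 (F = 6*147 = 882)
Q = -1/4853828 (Q = 1/(993 - 4854821) = 1/(-4853828) = -1/4853828 ≈ -2.0602e-7)
F + Q = 882 - 1/4853828 = 4281076295/4853828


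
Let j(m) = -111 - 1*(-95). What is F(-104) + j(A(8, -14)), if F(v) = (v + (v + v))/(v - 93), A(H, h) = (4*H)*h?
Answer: -2840/197 ≈ -14.416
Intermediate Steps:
A(H, h) = 4*H*h
F(v) = 3*v/(-93 + v) (F(v) = (v + 2*v)/(-93 + v) = (3*v)/(-93 + v) = 3*v/(-93 + v))
j(m) = -16 (j(m) = -111 + 95 = -16)
F(-104) + j(A(8, -14)) = 3*(-104)/(-93 - 104) - 16 = 3*(-104)/(-197) - 16 = 3*(-104)*(-1/197) - 16 = 312/197 - 16 = -2840/197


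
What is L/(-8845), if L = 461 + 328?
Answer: -789/8845 ≈ -0.089203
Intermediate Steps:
L = 789
L/(-8845) = 789/(-8845) = 789*(-1/8845) = -789/8845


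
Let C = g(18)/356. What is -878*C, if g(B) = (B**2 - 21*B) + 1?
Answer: 23267/178 ≈ 130.71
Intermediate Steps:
g(B) = 1 + B**2 - 21*B
C = -53/356 (C = (1 + 18**2 - 21*18)/356 = (1 + 324 - 378)*(1/356) = -53*1/356 = -53/356 ≈ -0.14888)
-878*C = -878*(-53/356) = 23267/178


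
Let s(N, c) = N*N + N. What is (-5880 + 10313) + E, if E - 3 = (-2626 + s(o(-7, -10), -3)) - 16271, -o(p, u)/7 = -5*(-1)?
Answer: -13271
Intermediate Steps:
o(p, u) = -35 (o(p, u) = -(-35)*(-1) = -7*5 = -35)
s(N, c) = N + N² (s(N, c) = N² + N = N + N²)
E = -17704 (E = 3 + ((-2626 - 35*(1 - 35)) - 16271) = 3 + ((-2626 - 35*(-34)) - 16271) = 3 + ((-2626 + 1190) - 16271) = 3 + (-1436 - 16271) = 3 - 17707 = -17704)
(-5880 + 10313) + E = (-5880 + 10313) - 17704 = 4433 - 17704 = -13271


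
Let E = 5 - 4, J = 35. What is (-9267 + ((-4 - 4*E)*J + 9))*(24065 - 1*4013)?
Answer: -191255976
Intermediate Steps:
E = 1
(-9267 + ((-4 - 4*E)*J + 9))*(24065 - 1*4013) = (-9267 + ((-4 - 4*1)*35 + 9))*(24065 - 1*4013) = (-9267 + ((-4 - 4)*35 + 9))*(24065 - 4013) = (-9267 + (-8*35 + 9))*20052 = (-9267 + (-280 + 9))*20052 = (-9267 - 271)*20052 = -9538*20052 = -191255976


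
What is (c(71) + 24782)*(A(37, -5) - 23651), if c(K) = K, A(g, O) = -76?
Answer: -589687131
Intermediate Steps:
(c(71) + 24782)*(A(37, -5) - 23651) = (71 + 24782)*(-76 - 23651) = 24853*(-23727) = -589687131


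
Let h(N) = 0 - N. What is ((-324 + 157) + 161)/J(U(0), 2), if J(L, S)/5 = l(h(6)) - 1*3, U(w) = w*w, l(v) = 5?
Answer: -⅗ ≈ -0.60000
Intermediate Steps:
h(N) = -N
U(w) = w²
J(L, S) = 10 (J(L, S) = 5*(5 - 1*3) = 5*(5 - 3) = 5*2 = 10)
((-324 + 157) + 161)/J(U(0), 2) = ((-324 + 157) + 161)/10 = (-167 + 161)*(⅒) = -6*⅒ = -⅗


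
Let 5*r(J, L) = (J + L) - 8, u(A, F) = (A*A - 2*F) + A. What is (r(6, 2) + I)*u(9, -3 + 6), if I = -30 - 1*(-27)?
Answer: -252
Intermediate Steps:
u(A, F) = A + A² - 2*F (u(A, F) = (A² - 2*F) + A = A + A² - 2*F)
r(J, L) = -8/5 + J/5 + L/5 (r(J, L) = ((J + L) - 8)/5 = (-8 + J + L)/5 = -8/5 + J/5 + L/5)
I = -3 (I = -30 + 27 = -3)
(r(6, 2) + I)*u(9, -3 + 6) = ((-8/5 + (⅕)*6 + (⅕)*2) - 3)*(9 + 9² - 2*(-3 + 6)) = ((-8/5 + 6/5 + ⅖) - 3)*(9 + 81 - 2*3) = (0 - 3)*(9 + 81 - 6) = -3*84 = -252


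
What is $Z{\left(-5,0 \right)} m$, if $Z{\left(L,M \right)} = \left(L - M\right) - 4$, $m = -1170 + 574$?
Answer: $5364$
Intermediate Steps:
$m = -596$
$Z{\left(L,M \right)} = -4 + L - M$
$Z{\left(-5,0 \right)} m = \left(-4 - 5 - 0\right) \left(-596\right) = \left(-4 - 5 + 0\right) \left(-596\right) = \left(-9\right) \left(-596\right) = 5364$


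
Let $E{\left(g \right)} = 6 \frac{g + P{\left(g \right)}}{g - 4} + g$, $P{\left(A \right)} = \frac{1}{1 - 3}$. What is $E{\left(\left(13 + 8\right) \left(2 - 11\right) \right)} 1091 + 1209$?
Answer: $- \frac{38322603}{193} \approx -1.9856 \cdot 10^{5}$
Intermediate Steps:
$P{\left(A \right)} = - \frac{1}{2}$ ($P{\left(A \right)} = \frac{1}{-2} = - \frac{1}{2}$)
$E{\left(g \right)} = g + \frac{6 \left(- \frac{1}{2} + g\right)}{-4 + g}$ ($E{\left(g \right)} = 6 \frac{g - \frac{1}{2}}{g - 4} + g = 6 \frac{- \frac{1}{2} + g}{-4 + g} + g = \frac{6 \left(- \frac{1}{2} + g\right)}{-4 + g} + g = g + \frac{6 \left(- \frac{1}{2} + g\right)}{-4 + g}$)
$E{\left(\left(13 + 8\right) \left(2 - 11\right) \right)} 1091 + 1209 = \frac{-3 + \left(\left(13 + 8\right) \left(2 - 11\right)\right)^{2} + 2 \left(13 + 8\right) \left(2 - 11\right)}{-4 + \left(13 + 8\right) \left(2 - 11\right)} 1091 + 1209 = \frac{-3 + \left(21 \left(-9\right)\right)^{2} + 2 \cdot 21 \left(-9\right)}{-4 + 21 \left(-9\right)} 1091 + 1209 = \frac{-3 + \left(-189\right)^{2} + 2 \left(-189\right)}{-4 - 189} \cdot 1091 + 1209 = \frac{-3 + 35721 - 378}{-193} \cdot 1091 + 1209 = \left(- \frac{1}{193}\right) 35340 \cdot 1091 + 1209 = \left(- \frac{35340}{193}\right) 1091 + 1209 = - \frac{38555940}{193} + 1209 = - \frac{38322603}{193}$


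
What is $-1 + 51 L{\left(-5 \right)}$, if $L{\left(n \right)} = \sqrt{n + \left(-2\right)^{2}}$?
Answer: $-1 + 51 i \approx -1.0 + 51.0 i$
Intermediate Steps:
$L{\left(n \right)} = \sqrt{4 + n}$ ($L{\left(n \right)} = \sqrt{n + 4} = \sqrt{4 + n}$)
$-1 + 51 L{\left(-5 \right)} = -1 + 51 \sqrt{4 - 5} = -1 + 51 \sqrt{-1} = -1 + 51 i$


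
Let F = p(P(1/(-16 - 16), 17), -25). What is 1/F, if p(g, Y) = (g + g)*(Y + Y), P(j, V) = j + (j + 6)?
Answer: -4/2375 ≈ -0.0016842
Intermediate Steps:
P(j, V) = 6 + 2*j (P(j, V) = j + (6 + j) = 6 + 2*j)
p(g, Y) = 4*Y*g (p(g, Y) = (2*g)*(2*Y) = 4*Y*g)
F = -2375/4 (F = 4*(-25)*(6 + 2/(-16 - 16)) = 4*(-25)*(6 + 2/(-32)) = 4*(-25)*(6 + 2*(-1/32)) = 4*(-25)*(6 - 1/16) = 4*(-25)*(95/16) = -2375/4 ≈ -593.75)
1/F = 1/(-2375/4) = -4/2375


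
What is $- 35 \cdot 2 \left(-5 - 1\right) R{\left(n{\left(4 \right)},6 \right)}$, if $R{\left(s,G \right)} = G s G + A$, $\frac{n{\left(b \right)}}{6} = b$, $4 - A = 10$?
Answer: $360360$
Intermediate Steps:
$A = -6$ ($A = 4 - 10 = -6$)
$n{\left(b \right)} = 6 b$
$R{\left(s,G \right)} = -6 + s G^{2}$ ($R{\left(s,G \right)} = G s G - 6 = s G^{2} - 6 = -6 + s G^{2}$)
$- 35 \cdot 2 \left(-5 - 1\right) R{\left(n{\left(4 \right)},6 \right)} = - 35 \cdot 2 \left(-5 - 1\right) \left(-6 + 6 \cdot 4 \cdot 6^{2}\right) = - 35 \cdot 2 \left(-6\right) \left(-6 + 24 \cdot 36\right) = \left(-35\right) \left(-12\right) \left(-6 + 864\right) = 420 \cdot 858 = 360360$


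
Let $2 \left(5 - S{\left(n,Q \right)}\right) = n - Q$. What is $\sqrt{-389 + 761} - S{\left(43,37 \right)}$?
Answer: $-2 + 2 \sqrt{93} \approx 17.287$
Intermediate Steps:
$S{\left(n,Q \right)} = 5 + \frac{Q}{2} - \frac{n}{2}$ ($S{\left(n,Q \right)} = 5 - \frac{n - Q}{2} = 5 + \left(\frac{Q}{2} - \frac{n}{2}\right) = 5 + \frac{Q}{2} - \frac{n}{2}$)
$\sqrt{-389 + 761} - S{\left(43,37 \right)} = \sqrt{-389 + 761} - \left(5 + \frac{1}{2} \cdot 37 - \frac{43}{2}\right) = \sqrt{372} - \left(5 + \frac{37}{2} - \frac{43}{2}\right) = 2 \sqrt{93} - 2 = -2 + 2 \sqrt{93}$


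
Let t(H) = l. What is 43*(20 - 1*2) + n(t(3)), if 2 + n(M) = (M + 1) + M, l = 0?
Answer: 773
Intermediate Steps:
t(H) = 0
n(M) = -1 + 2*M (n(M) = -2 + ((M + 1) + M) = -2 + ((1 + M) + M) = -2 + (1 + 2*M) = -1 + 2*M)
43*(20 - 1*2) + n(t(3)) = 43*(20 - 1*2) + (-1 + 2*0) = 43*(20 - 2) + (-1 + 0) = 43*18 - 1 = 774 - 1 = 773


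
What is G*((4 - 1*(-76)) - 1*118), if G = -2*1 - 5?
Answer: 266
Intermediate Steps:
G = -7 (G = -2 - 5 = -7)
G*((4 - 1*(-76)) - 1*118) = -7*((4 - 1*(-76)) - 1*118) = -7*((4 + 76) - 118) = -7*(80 - 118) = -7*(-38) = 266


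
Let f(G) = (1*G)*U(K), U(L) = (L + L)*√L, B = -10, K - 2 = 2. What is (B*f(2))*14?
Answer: -4480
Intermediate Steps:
K = 4 (K = 2 + 2 = 4)
U(L) = 2*L^(3/2) (U(L) = (2*L)*√L = 2*L^(3/2))
f(G) = 16*G (f(G) = (1*G)*(2*4^(3/2)) = G*(2*8) = G*16 = 16*G)
(B*f(2))*14 = -160*2*14 = -10*32*14 = -320*14 = -4480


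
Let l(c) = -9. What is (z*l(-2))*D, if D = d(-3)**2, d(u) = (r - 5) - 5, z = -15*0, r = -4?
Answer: 0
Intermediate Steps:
z = 0
d(u) = -14 (d(u) = (-4 - 5) - 5 = -9 - 5 = -14)
D = 196 (D = (-14)**2 = 196)
(z*l(-2))*D = (0*(-9))*196 = 0*196 = 0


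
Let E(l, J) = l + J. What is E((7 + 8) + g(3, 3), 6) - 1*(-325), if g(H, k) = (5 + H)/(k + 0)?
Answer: 1046/3 ≈ 348.67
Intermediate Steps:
g(H, k) = (5 + H)/k
E(l, J) = J + l
E((7 + 8) + g(3, 3), 6) - 1*(-325) = (6 + ((7 + 8) + (5 + 3)/3)) - 1*(-325) = (6 + (15 + (1/3)*8)) + 325 = (6 + (15 + 8/3)) + 325 = (6 + 53/3) + 325 = 71/3 + 325 = 1046/3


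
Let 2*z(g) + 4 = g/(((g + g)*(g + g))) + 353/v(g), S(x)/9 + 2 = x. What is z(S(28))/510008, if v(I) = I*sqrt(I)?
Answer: -3743/954734976 + 353*sqrt(26)/18617332032 ≈ -3.8238e-6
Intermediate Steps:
S(x) = -18 + 9*x
v(I) = I**(3/2)
z(g) = -2 + 1/(8*g) + 353/(2*g**(3/2)) (z(g) = -2 + (g/(((g + g)*(g + g))) + 353/(g**(3/2)))/2 = -2 + (g/(((2*g)*(2*g))) + 353/g**(3/2))/2 = -2 + (g/((4*g**2)) + 353/g**(3/2))/2 = -2 + (g*(1/(4*g**2)) + 353/g**(3/2))/2 = -2 + (1/(4*g) + 353/g**(3/2))/2 = -2 + (353/g**(3/2) + 1/(4*g))/2 = -2 + (1/(8*g) + 353/(2*g**(3/2))) = -2 + 1/(8*g) + 353/(2*g**(3/2)))
z(S(28))/510008 = (-2 + 1/(8*(-18 + 9*28)) + 353/(2*(-18 + 9*28)**(3/2)))/510008 = (-2 + 1/(8*(-18 + 252)) + 353/(2*(-18 + 252)**(3/2)))*(1/510008) = (-2 + (1/8)/234 + 353/(2*234**(3/2)))*(1/510008) = (-2 + (1/8)*(1/234) + 353*(sqrt(26)/18252)/2)*(1/510008) = (-2 + 1/1872 + 353*sqrt(26)/36504)*(1/510008) = (-3743/1872 + 353*sqrt(26)/36504)*(1/510008) = -3743/954734976 + 353*sqrt(26)/18617332032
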